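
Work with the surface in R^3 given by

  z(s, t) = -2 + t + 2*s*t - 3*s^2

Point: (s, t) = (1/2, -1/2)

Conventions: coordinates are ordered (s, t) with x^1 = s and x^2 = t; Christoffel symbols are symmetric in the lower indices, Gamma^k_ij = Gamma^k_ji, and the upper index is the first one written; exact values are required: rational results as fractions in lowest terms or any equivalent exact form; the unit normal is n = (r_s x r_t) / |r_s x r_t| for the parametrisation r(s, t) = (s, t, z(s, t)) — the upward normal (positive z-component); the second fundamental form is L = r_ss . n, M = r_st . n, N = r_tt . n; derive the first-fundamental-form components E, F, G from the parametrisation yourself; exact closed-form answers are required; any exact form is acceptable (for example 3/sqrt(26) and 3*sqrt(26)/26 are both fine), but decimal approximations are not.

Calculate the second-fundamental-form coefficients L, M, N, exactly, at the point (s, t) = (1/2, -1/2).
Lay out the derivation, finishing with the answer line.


z_s = -4, z_t = 2, z_ss = -6, z_st = 2, z_tt = 0
E = 17, F = -8, G = 5; answer radicand W^2 = 21
unnormalised second-form numerators: l = -6, m = 2, n = 0; L = l/sqrt(21), and similarly M = m/sqrt(W^2), N = n/sqrt(W^2)

Answer: L = -2*sqrt(21)/7, M = 2*sqrt(21)/21, N = 0


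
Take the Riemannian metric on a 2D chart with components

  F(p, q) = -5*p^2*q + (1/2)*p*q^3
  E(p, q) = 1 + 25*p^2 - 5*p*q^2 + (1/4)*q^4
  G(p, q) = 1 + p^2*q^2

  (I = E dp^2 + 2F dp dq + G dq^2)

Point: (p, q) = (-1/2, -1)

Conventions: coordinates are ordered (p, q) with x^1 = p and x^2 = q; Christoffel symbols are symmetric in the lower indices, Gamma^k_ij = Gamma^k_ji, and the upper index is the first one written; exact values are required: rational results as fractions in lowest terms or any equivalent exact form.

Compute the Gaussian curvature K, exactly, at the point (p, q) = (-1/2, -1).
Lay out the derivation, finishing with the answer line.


E = 10, F = 3/2, G = 5/4, EG - F^2 = 41/4 at the point
E_p = -30, E_q = -6, F_p = -11/2, F_q = -2, G_p = -1, G_q = -1/2
E_qq = 8, F_pq = 13/2, G_pp = 2
Using the Brioschi determinant formula for K from the metric derivatives:
M1 = [[-E_qq/2 + F_pq - G_pp/2, E_p/2, F_p - E_q/2], [F_q - G_p/2, E, F], [G_q/2, F, G]] = [[3/2, -15, -5/2], [-3/2, 10, 3/2], [-1/4, 3/2, 5/4]]; det M1 = -31/4
M2 = [[0, E_q/2, G_p/2], [E_q/2, E, F], [G_p/2, F, G]] = [[0, -3, -1/2], [-3, 10, 3/2], [-1/2, 3/2, 5/4]]; det M2 = -37/4
det M1 - det M2 = 3/2; K = 3/2 / (41/4)^2 = 24/1681

Answer: K = 24/1681


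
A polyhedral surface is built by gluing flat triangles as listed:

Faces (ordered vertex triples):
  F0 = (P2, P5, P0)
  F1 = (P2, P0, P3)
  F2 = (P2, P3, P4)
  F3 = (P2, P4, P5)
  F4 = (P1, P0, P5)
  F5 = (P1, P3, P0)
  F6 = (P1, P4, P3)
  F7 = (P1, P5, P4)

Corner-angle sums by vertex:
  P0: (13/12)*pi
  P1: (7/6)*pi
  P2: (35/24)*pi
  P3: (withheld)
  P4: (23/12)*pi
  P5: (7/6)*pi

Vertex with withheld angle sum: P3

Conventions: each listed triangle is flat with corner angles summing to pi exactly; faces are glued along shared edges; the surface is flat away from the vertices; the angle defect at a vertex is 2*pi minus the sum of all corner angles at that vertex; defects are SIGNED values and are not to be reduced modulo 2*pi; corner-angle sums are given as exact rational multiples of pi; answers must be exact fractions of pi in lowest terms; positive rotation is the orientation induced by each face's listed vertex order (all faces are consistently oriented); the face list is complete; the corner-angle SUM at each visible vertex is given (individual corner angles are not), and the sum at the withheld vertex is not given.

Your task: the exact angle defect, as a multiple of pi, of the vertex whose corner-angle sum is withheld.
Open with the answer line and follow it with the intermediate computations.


Answer: defect(P3) = (19/24)*pi

V = 6, E = 12, F = 8; chi = V - E + F = 2
Gauss-Bonnet: total defect = 2*pi*chi = 4*pi; visible defects sum to (77/24)*pi


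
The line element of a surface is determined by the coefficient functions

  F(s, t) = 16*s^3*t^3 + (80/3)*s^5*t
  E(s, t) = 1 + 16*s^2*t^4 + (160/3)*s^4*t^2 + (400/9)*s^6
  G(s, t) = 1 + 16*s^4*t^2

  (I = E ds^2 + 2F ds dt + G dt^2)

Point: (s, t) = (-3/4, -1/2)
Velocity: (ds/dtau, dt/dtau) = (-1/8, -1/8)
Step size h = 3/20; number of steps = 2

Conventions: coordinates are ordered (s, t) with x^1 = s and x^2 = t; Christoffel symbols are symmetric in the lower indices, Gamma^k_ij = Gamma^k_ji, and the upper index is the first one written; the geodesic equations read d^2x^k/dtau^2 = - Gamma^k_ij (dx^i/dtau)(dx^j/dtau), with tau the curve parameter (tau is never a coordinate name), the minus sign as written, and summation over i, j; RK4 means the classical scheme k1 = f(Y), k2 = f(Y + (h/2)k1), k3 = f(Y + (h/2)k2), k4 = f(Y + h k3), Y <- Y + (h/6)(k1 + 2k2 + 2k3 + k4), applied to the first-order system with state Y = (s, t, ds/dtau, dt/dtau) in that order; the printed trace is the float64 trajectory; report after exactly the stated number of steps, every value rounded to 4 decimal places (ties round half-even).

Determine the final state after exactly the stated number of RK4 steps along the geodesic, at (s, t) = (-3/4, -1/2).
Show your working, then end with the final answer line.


f(Y) = (ds/dtau, dt/dtau, -Gamma^s_ij Y'^i Y'^j, -Gamma^t_ij Y'^i Y'^j) with the Gammas evaluated at the stage position; h = 0.150000; intermediate values shown to 6 dp
step 0: s = -0.7500, t = -0.5000, ds/dtau = -0.1250, dt/dtau = -0.1250
step 1:
  k1: at (s, t) = (-0.750000, -0.500000), (ds/dtau, dt/dtau) = (-0.125000, -0.125000); Gamma_sss = -2.917733, Gamma_sst = -0.714547, Gamma_stt = -0.535910, Gamma_tss = -0.921389, Gamma_tst = -0.225646, Gamma_ttt = -0.169235; k1 = (-0.125000, -0.125000, 0.076293, 0.024092)
  k2: at (s, t) = (-0.759375, -0.509375), (ds/dtau, dt/dtau) = (-0.119278, -0.123193); Gamma_sss = -2.890192, Gamma_sst = -0.711452, Gamma_stt = -0.530315, Gamma_tss = -0.915938, Gamma_tst = -0.225468, Gamma_ttt = -0.168064; k2 = (-0.119278, -0.123193, 0.070076, 0.022208)
  k3: at (s, t) = (-0.758946, -0.509239), (ds/dtau, dt/dtau) = (-0.119744, -0.123334); Gamma_sss = -2.890953, Gamma_sst = -0.711817, Gamma_stt = -0.530429, Gamma_tss = -0.916337, Gamma_tst = -0.225623, Gamma_ttt = -0.168128; k3 = (-0.119744, -0.123334, 0.070546, 0.022361)
  k4: at (s, t) = (-0.767962, -0.518500), (ds/dtau, dt/dtau) = (-0.114418, -0.121646); Gamma_sss = -2.863691, Gamma_sst = -0.708767, Gamma_stt = -0.524885, Gamma_tss = -0.910930, Gamma_tst = -0.225456, Gamma_ttt = -0.166964; k4 = (-0.114418, -0.121646, 0.064987, 0.020672)
  Y <- Y + (h/6)(k1 + 2k2 + 2k3 + k4): s = -0.7679, t = -0.5185, ds/dtau = -0.1144, dt/dtau = -0.1217
step 2:
  k1: at (s, t) = (-0.767937, -0.518493), (ds/dtau, dt/dtau) = (-0.114437, -0.121652); Gamma_sss = -2.863736, Gamma_sst = -0.708788, Gamma_stt = -0.524891, Gamma_tss = -0.910954, Gamma_tst = -0.225465, Gamma_ttt = -0.166968; k1 = (-0.114437, -0.121652, 0.065006, 0.020678)
  k2: at (s, t) = (-0.776519, -0.527616), (ds/dtau, dt/dtau) = (-0.109561, -0.120102); Gamma_sss = -2.837017, Gamma_sst = -0.705883, Gamma_stt = -0.519441, Gamma_tss = -0.905707, Gamma_tst = -0.225350, Gamma_ttt = -0.165830; k2 = (-0.109561, -0.120102, 0.060124, 0.019194)
  k3: at (s, t) = (-0.776154, -0.527500), (ds/dtau, dt/dtau) = (-0.109928, -0.120213); Gamma_sss = -2.837695, Gamma_sst = -0.706198, Gamma_stt = -0.519543, Gamma_tss = -0.906052, Gamma_tst = -0.225483, Gamma_ttt = -0.165886; k3 = (-0.109928, -0.120213, 0.060463, 0.019305)
  k4: at (s, t) = (-0.784426, -0.536524), (ds/dtau, dt/dtau) = (-0.105367, -0.118757); Gamma_sss = -2.811425, Gamma_sst = -0.703364, Gamma_stt = -0.514177, Gamma_tss = -0.900890, Gamma_tst = -0.225385, Gamma_ttt = -0.164762; k4 = (-0.105367, -0.118757, 0.056067, 0.017966)
  Y <- Y + (h/6)(k1 + 2k2 + 2k3 + k4): s = -0.7844, t = -0.5365, ds/dtau = -0.1054, dt/dtau = -0.1188

Answer: s = -0.7844, t = -0.5365, ds/dtau = -0.1054, dt/dtau = -0.1188


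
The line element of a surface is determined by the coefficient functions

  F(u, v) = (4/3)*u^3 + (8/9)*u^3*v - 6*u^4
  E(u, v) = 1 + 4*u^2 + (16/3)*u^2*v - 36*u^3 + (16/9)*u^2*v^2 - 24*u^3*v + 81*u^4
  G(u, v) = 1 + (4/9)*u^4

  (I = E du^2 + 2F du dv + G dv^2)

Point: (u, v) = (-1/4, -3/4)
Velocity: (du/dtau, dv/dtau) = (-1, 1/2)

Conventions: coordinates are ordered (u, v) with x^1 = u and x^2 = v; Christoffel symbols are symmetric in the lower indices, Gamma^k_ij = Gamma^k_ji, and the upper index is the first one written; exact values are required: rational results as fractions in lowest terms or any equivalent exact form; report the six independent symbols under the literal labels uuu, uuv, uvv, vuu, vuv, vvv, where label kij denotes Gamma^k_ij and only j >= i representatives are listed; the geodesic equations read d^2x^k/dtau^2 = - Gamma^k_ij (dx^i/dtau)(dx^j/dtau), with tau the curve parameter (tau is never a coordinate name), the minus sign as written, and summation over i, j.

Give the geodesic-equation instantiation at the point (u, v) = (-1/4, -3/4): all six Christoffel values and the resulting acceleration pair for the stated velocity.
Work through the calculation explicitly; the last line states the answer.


E = 425/256, F = -13/384, G = 577/576 at the point
E_u = -143/16, E_v = 13/24, F_u = 1/2, F_v = -1/72, G_u = -1/36, G_v = 0
EG - F^2 = 3829/2304;  g^inv = (2304/3829) * [[577/576, 13/384], [13/384, 425/256]]
first-kind symbols [ij,l] = (1/2)(d_i g_jl + d_j g_il - d_l g_ij): [uu,u] = E_u/2 = -143/32, [uu,v] = F_u - E_v/2 = 11/48, [uv,u] = E_v/2 = 13/48, [uv,v] = G_u/2 = -1/72, [vv,u] = F_v - G_u/2 = 0, [vv,v] = G_v/2 = 0
Gamma^u_ij = (G*[ij,u] - F*[ij,v])/(EG - F^2), Gamma^v_ij = (E*[ij,v] - F*[ij,u])/(EG - F^2)
Gamma_uuu = -10296/3829, Gamma_uuv = 624/3829, Gamma_uvv = 0, Gamma_vuu = 528/3829, Gamma_vuv = -32/3829, Gamma_vvv = 0
d^2u/dtau^2 = -(Gamma_uuu*(-1)^2 + 2*Gamma_uuv*(-1)*(1/2) + Gamma_uvv*(1/2)^2) = 1560/547
d^2v/dtau^2 = -(Gamma_vuu*(-1)^2 + 2*Gamma_vuv*(-1)*(1/2) + Gamma_vvv*(1/2)^2) = -80/547

Answer: Gamma_uuu = -10296/3829, Gamma_uuv = 624/3829, Gamma_uvv = 0, Gamma_vuu = 528/3829, Gamma_vuv = -32/3829, Gamma_vvv = 0; accelerations (d^2u/dtau^2, d^2v/dtau^2) = (1560/547, -80/547)


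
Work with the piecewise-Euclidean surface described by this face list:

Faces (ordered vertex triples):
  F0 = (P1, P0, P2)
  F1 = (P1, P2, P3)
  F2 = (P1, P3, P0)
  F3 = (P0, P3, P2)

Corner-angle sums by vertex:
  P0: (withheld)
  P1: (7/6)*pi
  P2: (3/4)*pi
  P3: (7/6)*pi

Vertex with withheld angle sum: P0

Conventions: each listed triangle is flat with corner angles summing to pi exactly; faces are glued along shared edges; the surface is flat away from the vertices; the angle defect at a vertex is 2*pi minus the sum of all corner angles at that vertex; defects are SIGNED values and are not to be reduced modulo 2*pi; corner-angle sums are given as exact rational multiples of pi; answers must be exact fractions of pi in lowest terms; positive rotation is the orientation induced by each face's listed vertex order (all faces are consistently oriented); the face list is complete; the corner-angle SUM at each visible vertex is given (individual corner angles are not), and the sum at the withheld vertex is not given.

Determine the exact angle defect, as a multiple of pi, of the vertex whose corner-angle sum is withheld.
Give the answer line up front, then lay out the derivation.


Answer: defect(P0) = (13/12)*pi

V = 4, E = 6, F = 4; chi = V - E + F = 2
Gauss-Bonnet: total defect = 2*pi*chi = 4*pi; visible defects sum to (35/12)*pi


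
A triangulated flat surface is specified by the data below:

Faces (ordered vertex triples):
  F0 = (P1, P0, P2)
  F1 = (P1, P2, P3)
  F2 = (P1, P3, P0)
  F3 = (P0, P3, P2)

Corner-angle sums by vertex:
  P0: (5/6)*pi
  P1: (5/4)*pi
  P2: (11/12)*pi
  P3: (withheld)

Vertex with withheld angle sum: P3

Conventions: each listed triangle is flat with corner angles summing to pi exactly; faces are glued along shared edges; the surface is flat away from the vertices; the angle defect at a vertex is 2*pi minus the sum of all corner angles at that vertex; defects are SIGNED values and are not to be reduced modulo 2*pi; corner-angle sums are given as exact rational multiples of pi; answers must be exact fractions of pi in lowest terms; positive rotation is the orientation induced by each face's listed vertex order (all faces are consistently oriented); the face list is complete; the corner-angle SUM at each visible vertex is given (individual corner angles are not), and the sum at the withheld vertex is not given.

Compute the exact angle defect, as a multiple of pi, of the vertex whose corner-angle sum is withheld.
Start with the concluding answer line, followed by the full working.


Answer: defect(P3) = pi

V = 4, E = 6, F = 4; chi = V - E + F = 2
Gauss-Bonnet: total defect = 2*pi*chi = 4*pi; visible defects sum to 3*pi


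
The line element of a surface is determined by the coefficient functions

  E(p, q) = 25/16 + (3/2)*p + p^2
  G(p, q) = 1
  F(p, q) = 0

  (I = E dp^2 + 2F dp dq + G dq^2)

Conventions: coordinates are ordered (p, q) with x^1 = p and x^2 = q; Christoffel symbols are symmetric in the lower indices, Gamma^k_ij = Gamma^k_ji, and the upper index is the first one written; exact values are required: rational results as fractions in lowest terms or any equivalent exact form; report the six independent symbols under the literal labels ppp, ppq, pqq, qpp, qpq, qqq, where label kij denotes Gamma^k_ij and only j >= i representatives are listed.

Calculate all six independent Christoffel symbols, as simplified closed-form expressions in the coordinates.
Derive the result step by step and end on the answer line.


E = 25/16 + (3/2)*p + p^2; F = 0; G = 1
Gamma^k_ij = (1/2) g^{kl} (d_i g_jl + d_j g_il - d_l g_ij), with g^inv = (1/(EG-F^2)) [[G, -F], [-F, E]]
first partials: E_p = 3/2 + 2*p, E_q = 0, F_p = 0, F_q = 0, G_p = 0, G_q = 0
D = EG - F^2 = 25/16 + (3/2)*p + p^2
expanded: Gamma^p_pp = (G E_p - 2F F_p + F E_q)/(2D), Gamma^p_pq = (G E_q - F G_p)/(2D), Gamma^p_qq = (2G F_q - G G_p - F G_q)/(2D), Gamma^q_pp = (2E F_p - E E_q - F E_p)/(2D), Gamma^q_pq = (E G_p - F E_q)/(2D), Gamma^q_qq = (E G_q - 2F F_q + F G_p)/(2D); substitute and cancel common factors

Answer: Gamma_ppp = (16*p + 12)/(16*p^2 + 24*p + 25), Gamma_ppq = 0, Gamma_pqq = 0, Gamma_qpp = 0, Gamma_qpq = 0, Gamma_qqq = 0


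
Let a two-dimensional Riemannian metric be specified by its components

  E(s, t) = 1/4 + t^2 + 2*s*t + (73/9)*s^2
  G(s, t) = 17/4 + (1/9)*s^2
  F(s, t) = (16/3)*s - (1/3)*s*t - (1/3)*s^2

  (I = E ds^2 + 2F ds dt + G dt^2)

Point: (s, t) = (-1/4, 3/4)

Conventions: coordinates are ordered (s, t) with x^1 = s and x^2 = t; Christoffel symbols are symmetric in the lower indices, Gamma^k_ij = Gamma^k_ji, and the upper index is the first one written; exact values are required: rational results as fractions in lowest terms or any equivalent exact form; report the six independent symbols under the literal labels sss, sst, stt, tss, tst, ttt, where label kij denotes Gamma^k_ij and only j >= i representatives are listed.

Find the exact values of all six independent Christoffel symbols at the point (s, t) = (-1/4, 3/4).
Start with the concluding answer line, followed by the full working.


Answer: Gamma_sss = 3608/12193, Gamma_sst = 10848/12193, Gamma_stt = 2452/12193, Gamma_tss = 14700/12193, Gamma_tst = 3212/12193, Gamma_ttt = 744/12193

E = 17/18, F = -31/24, G = 613/144 at the point
E_s = -23/9, E_t = 1, F_s = 21/4, F_t = 1/12, G_s = -1/18, G_t = 0
EG - F^2 = 12193/5184;  g^inv = (5184/12193) * [[613/144, 31/24], [31/24, 17/18]]
first-kind symbols [ij,l] = (1/2)(d_i g_jl + d_j g_il - d_l g_ij): [ss,s] = E_s/2 = -23/18, [ss,t] = F_s - E_t/2 = 19/4, [st,s] = E_t/2 = 1/2, [st,t] = G_s/2 = -1/36, [tt,s] = F_t - G_s/2 = 1/9, [tt,t] = G_t/2 = 0
Gamma^s_ij = (G*[ij,s] - F*[ij,t])/(EG - F^2), Gamma^t_ij = (E*[ij,t] - F*[ij,s])/(EG - F^2)


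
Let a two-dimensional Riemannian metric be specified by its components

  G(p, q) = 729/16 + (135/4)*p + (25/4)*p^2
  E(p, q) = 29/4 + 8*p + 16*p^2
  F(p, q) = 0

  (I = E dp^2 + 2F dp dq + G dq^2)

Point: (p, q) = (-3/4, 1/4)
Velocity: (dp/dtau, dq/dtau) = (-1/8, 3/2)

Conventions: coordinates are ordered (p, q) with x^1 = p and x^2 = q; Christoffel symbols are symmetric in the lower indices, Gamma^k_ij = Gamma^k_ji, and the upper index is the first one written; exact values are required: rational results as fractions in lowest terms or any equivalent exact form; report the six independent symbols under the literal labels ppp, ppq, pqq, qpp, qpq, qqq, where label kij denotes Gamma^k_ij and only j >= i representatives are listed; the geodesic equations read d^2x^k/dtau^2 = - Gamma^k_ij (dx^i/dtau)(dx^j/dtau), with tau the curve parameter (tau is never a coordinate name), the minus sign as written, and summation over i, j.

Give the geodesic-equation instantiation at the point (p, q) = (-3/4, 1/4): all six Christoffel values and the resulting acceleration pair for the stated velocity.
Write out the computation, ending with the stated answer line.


E = 41/4, F = 0, G = 1521/64 at the point
E_p = -16, E_q = 0, F_p = 0, F_q = 0, G_p = 195/8, G_q = 0
EG - F^2 = 62361/256;  g^inv = (256/62361) * [[1521/64, 0], [0, 41/4]]
first-kind symbols [ij,l] = (1/2)(d_i g_jl + d_j g_il - d_l g_ij): [pp,p] = E_p/2 = -8, [pp,q] = F_p - E_q/2 = 0, [pq,p] = E_q/2 = 0, [pq,q] = G_p/2 = 195/16, [qq,p] = F_q - G_p/2 = -195/16, [qq,q] = G_q/2 = 0
Gamma^p_ij = (G*[ij,p] - F*[ij,q])/(EG - F^2), Gamma^q_ij = (E*[ij,q] - F*[ij,p])/(EG - F^2)
Gamma_ppp = -32/41, Gamma_ppq = 0, Gamma_pqq = -195/164, Gamma_qpp = 0, Gamma_qpq = 20/39, Gamma_qqq = 0
d^2p/dtau^2 = -(Gamma_ppp*(-1/8)^2 + 2*Gamma_ppq*(-1/8)*(3/2) + Gamma_pqq*(3/2)^2) = 43/16
d^2q/dtau^2 = -(Gamma_qpp*(-1/8)^2 + 2*Gamma_qpq*(-1/8)*(3/2) + Gamma_qqq*(3/2)^2) = 5/26

Answer: Gamma_ppp = -32/41, Gamma_ppq = 0, Gamma_pqq = -195/164, Gamma_qpp = 0, Gamma_qpq = 20/39, Gamma_qqq = 0; accelerations (d^2p/dtau^2, d^2q/dtau^2) = (43/16, 5/26)


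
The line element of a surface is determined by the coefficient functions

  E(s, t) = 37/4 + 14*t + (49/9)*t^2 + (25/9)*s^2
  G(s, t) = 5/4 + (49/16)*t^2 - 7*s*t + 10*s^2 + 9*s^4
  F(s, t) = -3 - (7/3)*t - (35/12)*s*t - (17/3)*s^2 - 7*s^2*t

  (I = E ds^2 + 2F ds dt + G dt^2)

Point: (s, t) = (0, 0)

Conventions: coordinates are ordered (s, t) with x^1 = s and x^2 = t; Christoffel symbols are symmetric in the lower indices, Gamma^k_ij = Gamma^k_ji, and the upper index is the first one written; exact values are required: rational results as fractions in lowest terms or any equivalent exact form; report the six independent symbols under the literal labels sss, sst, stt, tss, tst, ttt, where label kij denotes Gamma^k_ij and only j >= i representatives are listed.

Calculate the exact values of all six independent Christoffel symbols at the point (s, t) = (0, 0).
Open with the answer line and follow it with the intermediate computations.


Answer: Gamma_sss = -336/41, Gamma_sst = 140/41, Gamma_stt = -140/123, Gamma_tss = -1036/41, Gamma_tst = 336/41, Gamma_ttt = -112/41

E = 37/4, F = -3, G = 5/4 at the point
E_s = 0, E_t = 14, F_s = 0, F_t = -7/3, G_s = 0, G_t = 0
EG - F^2 = 41/16;  g^inv = (16/41) * [[5/4, 3], [3, 37/4]]
first-kind symbols [ij,l] = (1/2)(d_i g_jl + d_j g_il - d_l g_ij): [ss,s] = E_s/2 = 0, [ss,t] = F_s - E_t/2 = -7, [st,s] = E_t/2 = 7, [st,t] = G_s/2 = 0, [tt,s] = F_t - G_s/2 = -7/3, [tt,t] = G_t/2 = 0
Gamma^s_ij = (G*[ij,s] - F*[ij,t])/(EG - F^2), Gamma^t_ij = (E*[ij,t] - F*[ij,s])/(EG - F^2)


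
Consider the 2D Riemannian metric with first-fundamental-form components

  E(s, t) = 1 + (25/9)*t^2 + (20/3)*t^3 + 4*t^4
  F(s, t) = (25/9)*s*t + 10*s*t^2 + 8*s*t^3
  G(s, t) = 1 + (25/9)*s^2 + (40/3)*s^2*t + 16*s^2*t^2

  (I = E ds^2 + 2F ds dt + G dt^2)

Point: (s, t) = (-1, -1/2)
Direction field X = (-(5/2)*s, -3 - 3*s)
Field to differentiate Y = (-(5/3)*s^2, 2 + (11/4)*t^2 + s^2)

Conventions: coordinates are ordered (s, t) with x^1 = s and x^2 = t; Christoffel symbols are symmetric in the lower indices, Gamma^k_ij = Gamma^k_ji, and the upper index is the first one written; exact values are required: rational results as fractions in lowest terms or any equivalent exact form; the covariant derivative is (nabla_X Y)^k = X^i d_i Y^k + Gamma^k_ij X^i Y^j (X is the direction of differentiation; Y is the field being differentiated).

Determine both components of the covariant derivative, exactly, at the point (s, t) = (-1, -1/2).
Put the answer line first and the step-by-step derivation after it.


Answer: (nabla_X Y)^s = 9685/1056, (nabla_X Y)^t = -2055/352

E = 10/9, F = -1/9, G = 10/9 at the point
E_s = 0, E_t = 2/9, F_s = 1/9, F_t = 11/9, G_s = -2/9, G_t = -8/3
EG - F^2 = 11/9;  g^inv = (9/11) * [[10/9, 1/9], [1/9, 10/9]]
first-kind symbols [ij,l] = (1/2)(d_i g_jl + d_j g_il - d_l g_ij): [ss,s] = E_s/2 = 0, [ss,t] = F_s - E_t/2 = 0, [st,s] = E_t/2 = 1/9, [st,t] = G_s/2 = -1/9, [tt,s] = F_t - G_s/2 = 4/3, [tt,t] = G_t/2 = -4/3
Gamma^s_ij = (G*[ij,s] - F*[ij,t])/(EG - F^2), Gamma^t_ij = (E*[ij,t] - F*[ij,s])/(EG - F^2)
Gamma_sss = 0, Gamma_sst = 1/11, Gamma_stt = 12/11, Gamma_tss = 0, Gamma_tst = -1/11, Gamma_ttt = -12/11
X = (5/2, 0), Y = (-5/3, 59/16) at the point


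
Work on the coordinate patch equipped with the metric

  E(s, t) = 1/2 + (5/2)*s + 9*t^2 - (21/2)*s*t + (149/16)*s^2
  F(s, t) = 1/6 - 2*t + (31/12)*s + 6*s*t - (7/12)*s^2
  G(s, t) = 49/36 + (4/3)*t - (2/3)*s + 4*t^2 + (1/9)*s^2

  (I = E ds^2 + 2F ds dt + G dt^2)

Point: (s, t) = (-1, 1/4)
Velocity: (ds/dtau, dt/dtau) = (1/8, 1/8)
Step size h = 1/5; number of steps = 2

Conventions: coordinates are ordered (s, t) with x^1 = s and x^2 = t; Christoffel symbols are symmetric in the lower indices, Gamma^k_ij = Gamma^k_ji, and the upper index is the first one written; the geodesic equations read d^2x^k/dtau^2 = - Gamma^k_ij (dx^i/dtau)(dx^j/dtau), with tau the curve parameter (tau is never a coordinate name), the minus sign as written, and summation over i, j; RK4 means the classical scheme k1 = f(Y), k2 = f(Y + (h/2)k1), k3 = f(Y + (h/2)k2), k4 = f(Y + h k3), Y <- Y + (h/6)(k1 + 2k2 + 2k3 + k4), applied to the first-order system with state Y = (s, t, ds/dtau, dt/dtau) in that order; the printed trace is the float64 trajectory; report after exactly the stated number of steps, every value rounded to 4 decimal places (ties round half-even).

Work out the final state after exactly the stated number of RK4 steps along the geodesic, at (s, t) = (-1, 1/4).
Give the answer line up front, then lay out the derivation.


Answer: s = -0.9457, t = 0.3085, ds/dtau = 0.1459, dt/dtau = 0.1659

f(Y) = (ds/dtau, dt/dtau, -Gamma^s_ij Y'^i Y'^j, -Gamma^t_ij Y'^i Y'^j) with the Gammas evaluated at the stage position; h = 0.200000; intermediate values shown to 6 dp
step 0: s = -1.0000, t = 0.2500, ds/dtau = 0.1250, dt/dtau = 0.1250
step 1:
  k1: at (s, t) = (-1.000000, 0.250000), (ds/dtau, dt/dtau) = (0.125000, 0.125000); Gamma_sss = -10.261628, Gamma_sst = 5.077519, Gamma_stt = -3.414298, Gamma_tss = -19.674419, Gamma_tst = 9.162791, Gamma_ttt = -5.658915; k1 = (0.125000, 0.125000, 0.055014, 0.109496)
  k2: at (s, t) = (-0.987500, 0.262500), (ds/dtau, dt/dtau) = (0.130501, 0.135950); Gamma_sss = -10.708310, Gamma_sst = 5.378569, Gamma_stt = -3.467891, Gamma_tss = -20.388113, Gamma_tst = 9.671654, Gamma_ttt = -5.716186; k2 = (0.130501, 0.135950, 0.055615, 0.109689)
  k3: at (s, t) = (-0.986950, 0.263595), (ds/dtau, dt/dtau) = (0.130561, 0.135969); Gamma_sss = -10.742824, Gamma_sst = 5.400666, Gamma_stt = -3.469576, Gamma_tss = -20.449695, Gamma_tst = 9.711798, Gamma_ttt = -5.718120; k3 = (0.130561, 0.135969, 0.055521, 0.109492)
  k4: at (s, t) = (-0.973888, 0.277194), (ds/dtau, dt/dtau) = (0.136104, 0.146898); Gamma_sss = -11.140792, Gamma_sst = 5.692043, Gamma_stt = -3.491636, Gamma_tss = -21.048616, Gamma_tst = 10.188978, Gamma_ttt = -5.711405; k4 = (0.136104, 0.146898, 0.054115, 0.105733)
  Y <- Y + (h/6)(k1 + 2k2 + 2k3 + k4): s = -0.9739, t = 0.2772, ds/dtau = 0.1360, dt/dtau = 0.1468
step 2:
  k1: at (s, t) = (-0.973892, 0.277191), (ds/dtau, dt/dtau) = (0.136047, 0.146786); Gamma_sss = -11.140723, Gamma_sst = 5.691980, Gamma_stt = -3.491629, Gamma_tss = -21.048551, Gamma_tst = 10.188892, Gamma_ttt = -5.711413; k1 = (0.136047, 0.146786, 0.054096, 0.105701)
  k2: at (s, t) = (-0.960288, 0.291870), (ds/dtau, dt/dtau) = (0.141456, 0.157356); Gamma_sss = -11.450153, Gamma_sst = 5.952403, Gamma_stt = -3.471990, Gamma_tss = -21.459265, Gamma_tst = 10.594318, Gamma_ttt = -5.622894; k2 = (0.141456, 0.157356, 0.050097, 0.096987)
  k3: at (s, t) = (-0.959747, 0.292927), (ds/dtau, dt/dtau) = (0.141056, 0.156485); Gamma_sss = -11.467560, Gamma_sst = 5.966756, Gamma_stt = -3.467984, Gamma_tss = -21.486462, Gamma_tst = 10.618554, Gamma_ttt = -5.613845; k3 = (0.141056, 0.156485, 0.049680, 0.096212)
  k4: at (s, t) = (-0.945681, 0.308488), (ds/dtau, dt/dtau) = (0.145983, 0.166029); Gamma_sss = -11.627251, Gamma_sst = 6.162161, Gamma_stt = -3.393304, Gamma_tss = -21.597252, Gamma_tst = 10.888842, Gamma_ttt = -5.420605; k4 = (0.145983, 0.166029, 0.042617, 0.081847)
  Y <- Y + (h/6)(k1 + 2k2 + 2k3 + k4): s = -0.9457, t = 0.3085, ds/dtau = 0.1459, dt/dtau = 0.1659


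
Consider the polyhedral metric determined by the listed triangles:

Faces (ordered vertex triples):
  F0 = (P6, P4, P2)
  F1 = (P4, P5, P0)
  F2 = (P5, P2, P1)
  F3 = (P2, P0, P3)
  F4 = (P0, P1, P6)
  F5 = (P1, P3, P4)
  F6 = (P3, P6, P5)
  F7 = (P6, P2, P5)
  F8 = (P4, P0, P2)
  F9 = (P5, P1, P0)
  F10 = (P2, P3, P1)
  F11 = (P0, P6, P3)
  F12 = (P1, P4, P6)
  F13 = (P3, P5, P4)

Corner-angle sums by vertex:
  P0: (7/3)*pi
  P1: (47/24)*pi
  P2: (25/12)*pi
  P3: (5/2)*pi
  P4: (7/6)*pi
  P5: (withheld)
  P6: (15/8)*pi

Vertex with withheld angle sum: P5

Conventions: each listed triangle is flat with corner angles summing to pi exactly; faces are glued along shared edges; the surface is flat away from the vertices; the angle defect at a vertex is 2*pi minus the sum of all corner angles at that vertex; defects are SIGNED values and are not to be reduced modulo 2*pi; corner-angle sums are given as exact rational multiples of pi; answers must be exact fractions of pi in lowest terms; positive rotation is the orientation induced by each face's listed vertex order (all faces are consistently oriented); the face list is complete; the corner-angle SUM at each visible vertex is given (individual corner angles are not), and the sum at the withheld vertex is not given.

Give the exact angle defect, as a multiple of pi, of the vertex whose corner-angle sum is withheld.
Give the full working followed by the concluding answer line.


V = 7, E = 21, F = 14; chi = V - E + F = 0
Gauss-Bonnet: total defect = 2*pi*chi = 0; visible defects sum to pi/12

Answer: defect(P5) = -pi/12


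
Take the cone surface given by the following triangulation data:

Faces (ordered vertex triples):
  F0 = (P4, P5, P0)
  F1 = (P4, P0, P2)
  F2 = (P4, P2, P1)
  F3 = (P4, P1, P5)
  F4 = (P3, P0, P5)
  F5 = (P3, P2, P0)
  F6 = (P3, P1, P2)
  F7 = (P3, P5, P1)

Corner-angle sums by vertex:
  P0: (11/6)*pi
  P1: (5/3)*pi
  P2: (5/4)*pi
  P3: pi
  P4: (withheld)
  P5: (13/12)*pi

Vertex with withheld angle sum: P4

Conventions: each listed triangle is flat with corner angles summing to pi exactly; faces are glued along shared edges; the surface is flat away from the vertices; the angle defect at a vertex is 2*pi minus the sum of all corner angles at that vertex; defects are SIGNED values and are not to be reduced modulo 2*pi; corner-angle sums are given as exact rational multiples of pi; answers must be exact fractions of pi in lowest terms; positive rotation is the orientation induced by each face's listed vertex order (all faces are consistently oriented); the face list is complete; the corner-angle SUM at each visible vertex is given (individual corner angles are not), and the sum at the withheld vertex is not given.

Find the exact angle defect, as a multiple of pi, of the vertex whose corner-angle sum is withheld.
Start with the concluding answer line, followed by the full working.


Answer: defect(P4) = (5/6)*pi

V = 6, E = 12, F = 8; chi = V - E + F = 2
Gauss-Bonnet: total defect = 2*pi*chi = 4*pi; visible defects sum to (19/6)*pi


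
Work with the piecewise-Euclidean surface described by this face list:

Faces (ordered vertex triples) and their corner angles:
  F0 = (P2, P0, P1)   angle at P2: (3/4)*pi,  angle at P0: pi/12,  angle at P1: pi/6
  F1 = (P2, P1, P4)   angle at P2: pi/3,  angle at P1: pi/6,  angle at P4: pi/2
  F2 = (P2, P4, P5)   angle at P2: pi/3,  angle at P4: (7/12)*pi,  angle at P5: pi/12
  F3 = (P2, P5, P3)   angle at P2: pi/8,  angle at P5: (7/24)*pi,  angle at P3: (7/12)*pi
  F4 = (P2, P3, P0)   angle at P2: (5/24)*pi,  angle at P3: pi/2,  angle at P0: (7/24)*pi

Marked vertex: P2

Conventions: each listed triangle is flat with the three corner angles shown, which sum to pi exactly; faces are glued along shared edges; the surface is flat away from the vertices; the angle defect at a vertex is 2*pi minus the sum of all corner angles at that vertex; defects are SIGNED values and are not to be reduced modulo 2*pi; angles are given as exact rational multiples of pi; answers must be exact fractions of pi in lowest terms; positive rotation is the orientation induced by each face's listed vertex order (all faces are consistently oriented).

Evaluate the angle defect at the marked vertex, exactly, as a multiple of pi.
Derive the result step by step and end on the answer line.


Sum of corner angles at P2: (7/4)*pi
defect = 2*pi - (7/4)*pi

Answer: defect(P2) = pi/4


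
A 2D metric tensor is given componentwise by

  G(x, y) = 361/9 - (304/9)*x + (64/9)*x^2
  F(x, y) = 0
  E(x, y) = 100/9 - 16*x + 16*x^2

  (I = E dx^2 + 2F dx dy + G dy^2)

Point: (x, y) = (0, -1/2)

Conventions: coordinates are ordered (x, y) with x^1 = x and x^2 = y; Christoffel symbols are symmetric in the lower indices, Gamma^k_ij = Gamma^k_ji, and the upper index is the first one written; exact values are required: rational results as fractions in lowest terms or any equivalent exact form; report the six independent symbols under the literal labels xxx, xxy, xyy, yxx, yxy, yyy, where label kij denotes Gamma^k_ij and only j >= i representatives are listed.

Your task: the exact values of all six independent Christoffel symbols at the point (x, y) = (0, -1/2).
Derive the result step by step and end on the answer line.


E = 100/9, F = 0, G = 361/9 at the point
E_x = -16, E_y = 0, F_x = 0, F_y = 0, G_x = -304/9, G_y = 0
EG - F^2 = 36100/81;  g^inv = (81/36100) * [[361/9, 0], [0, 100/9]]
first-kind symbols [ij,l] = (1/2)(d_i g_jl + d_j g_il - d_l g_ij): [xx,x] = E_x/2 = -8, [xx,y] = F_x - E_y/2 = 0, [xy,x] = E_y/2 = 0, [xy,y] = G_x/2 = -152/9, [yy,x] = F_y - G_x/2 = 152/9, [yy,y] = G_y/2 = 0
Gamma^x_ij = (G*[ij,x] - F*[ij,y])/(EG - F^2), Gamma^y_ij = (E*[ij,y] - F*[ij,x])/(EG - F^2)

Answer: Gamma_xxx = -18/25, Gamma_xxy = 0, Gamma_xyy = 38/25, Gamma_yxx = 0, Gamma_yxy = -8/19, Gamma_yyy = 0


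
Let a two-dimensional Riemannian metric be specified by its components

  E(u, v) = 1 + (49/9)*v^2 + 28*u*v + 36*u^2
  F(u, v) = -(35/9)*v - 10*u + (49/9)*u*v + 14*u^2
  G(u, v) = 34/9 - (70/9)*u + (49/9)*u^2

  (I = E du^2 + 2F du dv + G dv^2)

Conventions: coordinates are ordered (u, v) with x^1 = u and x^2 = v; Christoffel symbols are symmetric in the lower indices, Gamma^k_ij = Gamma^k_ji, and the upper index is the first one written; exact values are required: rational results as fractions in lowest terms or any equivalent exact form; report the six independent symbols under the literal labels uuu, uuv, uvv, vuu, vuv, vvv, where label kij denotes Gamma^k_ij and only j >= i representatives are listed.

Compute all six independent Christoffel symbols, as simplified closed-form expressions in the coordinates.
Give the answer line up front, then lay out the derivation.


Answer: Gamma_uuu = (324*u + 126*v)/(373*u^2 + 252*u*v - 70*u + 49*v^2 + 34), Gamma_uuv = (126*u + 49*v)/(373*u^2 + 252*u*v - 70*u + 49*v^2 + 34), Gamma_uvv = 0, Gamma_vuu = (126*u - 90)/(373*u^2 + 252*u*v - 70*u + 49*v^2 + 34), Gamma_vuv = (49*u - 35)/(373*u^2 + 252*u*v - 70*u + 49*v^2 + 34), Gamma_vvv = 0

E = 1 + (49/9)*v^2 + 28*u*v + 36*u^2; F = -(35/9)*v - 10*u + (49/9)*u*v + 14*u^2; G = 34/9 - (70/9)*u + (49/9)*u^2
Gamma^k_ij = (1/2) g^{kl} (d_i g_jl + d_j g_il - d_l g_ij), with g^inv = (1/(EG-F^2)) [[G, -F], [-F, E]]
first partials: E_u = 28*v + 72*u, E_v = (98/9)*v + 28*u, F_u = -10 + (49/9)*v + 28*u, F_v = -35/9 + (49/9)*u, G_u = -70/9 + (98/9)*u, G_v = 0
D = EG - F^2 = 34/9 - (70/9)*u + (49/9)*v^2 + 28*u*v + (373/9)*u^2
expanded: Gamma^u_uu = (G E_u - 2F F_u + F E_v)/(2D), Gamma^u_uv = (G E_v - F G_u)/(2D), Gamma^u_vv = (2G F_v - G G_u - F G_v)/(2D), Gamma^v_uu = (2E F_u - E E_v - F E_u)/(2D), Gamma^v_uv = (E G_u - F E_v)/(2D), Gamma^v_vv = (E G_v - 2F F_v + F G_u)/(2D); substitute and cancel common factors


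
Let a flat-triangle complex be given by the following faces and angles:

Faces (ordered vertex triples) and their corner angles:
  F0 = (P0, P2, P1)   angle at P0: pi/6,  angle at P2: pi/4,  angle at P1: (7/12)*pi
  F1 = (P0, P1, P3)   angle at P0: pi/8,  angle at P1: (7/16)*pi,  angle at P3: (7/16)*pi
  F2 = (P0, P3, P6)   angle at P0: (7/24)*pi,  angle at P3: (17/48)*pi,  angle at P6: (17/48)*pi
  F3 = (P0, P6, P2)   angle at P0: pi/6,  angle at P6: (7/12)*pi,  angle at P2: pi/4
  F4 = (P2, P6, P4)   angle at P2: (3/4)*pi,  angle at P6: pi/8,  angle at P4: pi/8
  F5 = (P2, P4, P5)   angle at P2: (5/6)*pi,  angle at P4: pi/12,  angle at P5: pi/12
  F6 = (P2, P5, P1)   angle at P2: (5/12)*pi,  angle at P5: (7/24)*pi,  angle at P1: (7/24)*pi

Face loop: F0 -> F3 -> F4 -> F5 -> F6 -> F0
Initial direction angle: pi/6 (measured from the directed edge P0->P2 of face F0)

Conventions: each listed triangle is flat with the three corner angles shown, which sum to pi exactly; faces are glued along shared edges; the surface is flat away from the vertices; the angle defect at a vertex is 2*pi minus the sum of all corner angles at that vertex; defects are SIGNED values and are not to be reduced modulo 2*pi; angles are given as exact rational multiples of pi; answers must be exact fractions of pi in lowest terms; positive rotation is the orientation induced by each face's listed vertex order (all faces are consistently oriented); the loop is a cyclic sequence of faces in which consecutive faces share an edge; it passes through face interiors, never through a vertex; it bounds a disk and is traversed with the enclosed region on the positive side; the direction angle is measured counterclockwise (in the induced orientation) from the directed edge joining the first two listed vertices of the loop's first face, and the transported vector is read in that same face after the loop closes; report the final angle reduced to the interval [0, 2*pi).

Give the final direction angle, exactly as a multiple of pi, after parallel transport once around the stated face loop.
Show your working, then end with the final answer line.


enclosed vertex P2: corner angles sum to (5/2)*pi, defect = 2*pi - (5/2)*pi = -pi/2
transport around the loop rotates by the sum of enclosed defects; add to the initial angle mod 2*pi
final angle = pi/6 - pi/2 = (5/3)*pi (mod 2*pi)

Answer: final direction angle = (5/3)*pi


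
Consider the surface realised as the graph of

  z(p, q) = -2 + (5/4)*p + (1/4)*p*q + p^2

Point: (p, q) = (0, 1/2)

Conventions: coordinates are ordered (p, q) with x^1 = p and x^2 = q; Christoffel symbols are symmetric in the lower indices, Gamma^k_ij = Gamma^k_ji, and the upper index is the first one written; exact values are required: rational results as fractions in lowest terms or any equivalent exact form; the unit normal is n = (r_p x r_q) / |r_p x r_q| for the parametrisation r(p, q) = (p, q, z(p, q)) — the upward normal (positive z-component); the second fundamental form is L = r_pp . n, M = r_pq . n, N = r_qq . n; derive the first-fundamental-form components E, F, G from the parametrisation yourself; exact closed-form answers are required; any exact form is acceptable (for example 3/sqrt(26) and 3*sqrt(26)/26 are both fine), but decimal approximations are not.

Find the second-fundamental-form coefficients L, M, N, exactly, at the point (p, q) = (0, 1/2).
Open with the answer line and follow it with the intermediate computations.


Answer: L = 16*sqrt(185)/185, M = 2*sqrt(185)/185, N = 0

z_p = 11/8, z_q = 0, z_pp = 2, z_pq = 1/4, z_qq = 0
E = 185/64, F = 0, G = 1; answer radicand W^2 = 185/64
unnormalised second-form numerators: l = 2, m = 1/4, n = 0; L = l/sqrt(185/64), and similarly M = m/sqrt(W^2), N = n/sqrt(W^2)


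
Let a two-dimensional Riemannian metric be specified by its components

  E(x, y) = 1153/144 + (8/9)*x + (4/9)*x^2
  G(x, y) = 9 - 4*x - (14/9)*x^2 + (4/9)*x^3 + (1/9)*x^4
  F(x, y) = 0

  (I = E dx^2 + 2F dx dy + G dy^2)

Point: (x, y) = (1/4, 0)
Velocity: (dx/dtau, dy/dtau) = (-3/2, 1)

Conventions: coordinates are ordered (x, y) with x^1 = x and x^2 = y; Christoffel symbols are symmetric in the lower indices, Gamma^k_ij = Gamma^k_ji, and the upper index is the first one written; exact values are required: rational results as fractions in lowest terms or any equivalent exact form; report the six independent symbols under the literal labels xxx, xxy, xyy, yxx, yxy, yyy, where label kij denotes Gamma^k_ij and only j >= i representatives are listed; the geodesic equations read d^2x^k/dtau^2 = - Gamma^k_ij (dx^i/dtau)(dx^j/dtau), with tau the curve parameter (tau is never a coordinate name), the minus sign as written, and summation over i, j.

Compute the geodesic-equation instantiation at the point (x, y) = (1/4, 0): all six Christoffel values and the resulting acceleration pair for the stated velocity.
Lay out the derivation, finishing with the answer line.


E = 1189/144, F = 0, G = 2025/256 at the point
E_x = 10/9, E_y = 0, F_x = 0, F_y = 0, G_x = -75/16, G_y = 0
EG - F^2 = 267525/4096;  g^inv = (4096/267525) * [[2025/256, 0], [0, 1189/144]]
first-kind symbols [ij,l] = (1/2)(d_i g_jl + d_j g_il - d_l g_ij): [xx,x] = E_x/2 = 5/9, [xx,y] = F_x - E_y/2 = 0, [xy,x] = E_y/2 = 0, [xy,y] = G_x/2 = -75/32, [yy,x] = F_y - G_x/2 = 75/32, [yy,y] = G_y/2 = 0
Gamma^x_ij = (G*[ij,x] - F*[ij,y])/(EG - F^2), Gamma^y_ij = (E*[ij,y] - F*[ij,x])/(EG - F^2)
Gamma_xxx = 80/1189, Gamma_xxy = 0, Gamma_xyy = 675/2378, Gamma_yxx = 0, Gamma_yxy = -8/27, Gamma_yyy = 0
d^2x/dtau^2 = -(Gamma_xxx*(-3/2)^2 + 2*Gamma_xxy*(-3/2)*(1) + Gamma_xyy*(1)^2) = -1035/2378
d^2y/dtau^2 = -(Gamma_yxx*(-3/2)^2 + 2*Gamma_yxy*(-3/2)*(1) + Gamma_yyy*(1)^2) = -8/9

Answer: Gamma_xxx = 80/1189, Gamma_xxy = 0, Gamma_xyy = 675/2378, Gamma_yxx = 0, Gamma_yxy = -8/27, Gamma_yyy = 0; accelerations (d^2x/dtau^2, d^2y/dtau^2) = (-1035/2378, -8/9)


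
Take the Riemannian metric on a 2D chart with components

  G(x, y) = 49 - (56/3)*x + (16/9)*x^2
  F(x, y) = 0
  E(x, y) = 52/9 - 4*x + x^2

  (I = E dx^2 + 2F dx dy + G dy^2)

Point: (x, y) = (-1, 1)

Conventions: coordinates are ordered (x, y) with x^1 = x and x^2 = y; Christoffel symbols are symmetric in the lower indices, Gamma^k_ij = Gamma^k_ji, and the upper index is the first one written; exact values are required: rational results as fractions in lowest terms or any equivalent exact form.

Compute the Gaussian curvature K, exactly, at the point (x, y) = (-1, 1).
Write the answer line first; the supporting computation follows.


Answer: K = 972/235225

E = 97/9, F = 0, G = 625/9, EG - F^2 = 60625/81 at the point
E_x = -6, E_y = 0, F_x = 0, F_y = 0, G_x = -200/9, G_y = 0
E_yy = 0, F_xy = 0, G_xx = 32/9
By Brioschi, K is (det M1 - det M2) divided by (EG - F^2) squared.
M1 = [[-E_yy/2 + F_xy - G_xx/2, E_x/2, F_x - E_y/2], [F_y - G_x/2, E, F], [G_y/2, F, G]] = [[-16/9, -3, 0], [100/9, 97/9, 0], [0, 0, 625/9]]; det M1 = 717500/729
M2 = [[0, E_y/2, G_x/2], [E_y/2, E, F], [G_x/2, F, G]] = [[0, 0, -100/9], [0, 97/9, 0], [-100/9, 0, 625/9]]; det M2 = -970000/729
det M1 - det M2 = 62500/27; K = 62500/27 / (60625/81)^2 = 972/235225


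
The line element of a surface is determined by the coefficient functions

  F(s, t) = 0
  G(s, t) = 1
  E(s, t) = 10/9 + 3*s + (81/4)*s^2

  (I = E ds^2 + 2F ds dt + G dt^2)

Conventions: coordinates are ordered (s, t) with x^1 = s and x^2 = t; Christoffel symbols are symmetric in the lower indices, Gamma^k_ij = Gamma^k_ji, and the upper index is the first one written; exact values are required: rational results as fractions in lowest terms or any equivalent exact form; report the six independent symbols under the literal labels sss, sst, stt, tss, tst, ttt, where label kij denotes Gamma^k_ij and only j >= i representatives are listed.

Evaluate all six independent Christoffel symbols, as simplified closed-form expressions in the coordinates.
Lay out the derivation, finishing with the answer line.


E = 10/9 + 3*s + (81/4)*s^2; F = 0; G = 1
Gamma^k_ij = (1/2) g^{kl} (d_i g_jl + d_j g_il - d_l g_ij), with g^inv = (1/(EG-F^2)) [[G, -F], [-F, E]]
first partials: E_s = 3 + (81/2)*s, E_t = 0, F_s = 0, F_t = 0, G_s = 0, G_t = 0
D = EG - F^2 = 10/9 + 3*s + (81/4)*s^2
expanded: Gamma^s_ss = (G E_s - 2F F_s + F E_t)/(2D), Gamma^s_st = (G E_t - F G_s)/(2D), Gamma^s_tt = (2G F_t - G G_s - F G_t)/(2D), Gamma^t_ss = (2E F_s - E E_t - F E_s)/(2D), Gamma^t_st = (E G_s - F E_t)/(2D), Gamma^t_tt = (E G_t - 2F F_t + F G_s)/(2D); substitute and cancel common factors

Answer: Gamma_sss = (729*s + 54)/(729*s^2 + 108*s + 40), Gamma_sst = 0, Gamma_stt = 0, Gamma_tss = 0, Gamma_tst = 0, Gamma_ttt = 0
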